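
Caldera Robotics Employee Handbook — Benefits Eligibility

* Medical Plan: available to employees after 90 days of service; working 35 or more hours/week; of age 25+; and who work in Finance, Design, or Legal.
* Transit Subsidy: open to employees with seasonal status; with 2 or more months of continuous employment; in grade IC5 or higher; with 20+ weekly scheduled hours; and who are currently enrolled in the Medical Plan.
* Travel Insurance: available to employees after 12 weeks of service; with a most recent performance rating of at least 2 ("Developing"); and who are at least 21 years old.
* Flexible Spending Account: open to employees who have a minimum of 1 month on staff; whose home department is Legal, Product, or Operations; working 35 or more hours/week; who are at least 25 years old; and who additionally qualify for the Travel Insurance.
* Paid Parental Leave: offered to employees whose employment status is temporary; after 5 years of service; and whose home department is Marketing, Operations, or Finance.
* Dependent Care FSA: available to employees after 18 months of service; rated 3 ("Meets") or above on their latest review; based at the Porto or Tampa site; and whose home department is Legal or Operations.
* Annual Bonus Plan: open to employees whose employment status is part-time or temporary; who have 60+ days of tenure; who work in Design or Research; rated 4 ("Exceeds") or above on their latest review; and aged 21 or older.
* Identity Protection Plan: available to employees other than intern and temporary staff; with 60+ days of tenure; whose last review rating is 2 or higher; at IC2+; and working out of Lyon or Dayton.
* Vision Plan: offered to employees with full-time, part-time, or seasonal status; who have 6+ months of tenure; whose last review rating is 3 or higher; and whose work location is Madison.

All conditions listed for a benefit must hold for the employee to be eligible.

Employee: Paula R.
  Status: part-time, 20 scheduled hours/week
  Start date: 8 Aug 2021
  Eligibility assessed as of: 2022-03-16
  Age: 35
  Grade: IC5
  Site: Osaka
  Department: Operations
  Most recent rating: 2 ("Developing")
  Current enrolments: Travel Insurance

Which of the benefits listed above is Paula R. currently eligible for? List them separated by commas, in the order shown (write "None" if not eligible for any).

Service from 8 Aug 2021 to 2022-03-16: 220 days.
Medical Plan — service 220 days ≥ 90 days ✓; 20 hrs/wk < 35 ✗ → not eligible.
Transit Subsidy — status part-time ✗ (requires seasonal) → not eligible.
Travel Insurance — service 220 days ≥ 12 weeks (≈84 days) ✓; rating 2 ≥ 2 ✓; age 35 ≥ 21 ✓ → eligible.
Flexible Spending Account — service 220 days ≥ 1 month (≈30 days) ✓; dept Operations ✓; 20 hrs/wk < 35 ✗ → not eligible.
Paid Parental Leave — status part-time ✗ (requires temporary) → not eligible.
Dependent Care FSA — service 220 days < 18 months (≈540 days) ✗ → not eligible.
Annual Bonus Plan — status part-time ✓; service 220 days ≥ 60 days ✓; dept Operations ✗ → not eligible.
Identity Protection Plan — status part-time ✓ (not excluded); service 220 days ≥ 60 days ✓; rating 2 ≥ 2 ✓; grade IC5 ≥ IC2 ✓; site Osaka ✗ (not Lyon or Dayton) → not eligible.
Vision Plan — status part-time ✓; service 220 days ≥ 6 months (≈180 days) ✓; rating 2 < 3 ✗ → not eligible.

Travel Insurance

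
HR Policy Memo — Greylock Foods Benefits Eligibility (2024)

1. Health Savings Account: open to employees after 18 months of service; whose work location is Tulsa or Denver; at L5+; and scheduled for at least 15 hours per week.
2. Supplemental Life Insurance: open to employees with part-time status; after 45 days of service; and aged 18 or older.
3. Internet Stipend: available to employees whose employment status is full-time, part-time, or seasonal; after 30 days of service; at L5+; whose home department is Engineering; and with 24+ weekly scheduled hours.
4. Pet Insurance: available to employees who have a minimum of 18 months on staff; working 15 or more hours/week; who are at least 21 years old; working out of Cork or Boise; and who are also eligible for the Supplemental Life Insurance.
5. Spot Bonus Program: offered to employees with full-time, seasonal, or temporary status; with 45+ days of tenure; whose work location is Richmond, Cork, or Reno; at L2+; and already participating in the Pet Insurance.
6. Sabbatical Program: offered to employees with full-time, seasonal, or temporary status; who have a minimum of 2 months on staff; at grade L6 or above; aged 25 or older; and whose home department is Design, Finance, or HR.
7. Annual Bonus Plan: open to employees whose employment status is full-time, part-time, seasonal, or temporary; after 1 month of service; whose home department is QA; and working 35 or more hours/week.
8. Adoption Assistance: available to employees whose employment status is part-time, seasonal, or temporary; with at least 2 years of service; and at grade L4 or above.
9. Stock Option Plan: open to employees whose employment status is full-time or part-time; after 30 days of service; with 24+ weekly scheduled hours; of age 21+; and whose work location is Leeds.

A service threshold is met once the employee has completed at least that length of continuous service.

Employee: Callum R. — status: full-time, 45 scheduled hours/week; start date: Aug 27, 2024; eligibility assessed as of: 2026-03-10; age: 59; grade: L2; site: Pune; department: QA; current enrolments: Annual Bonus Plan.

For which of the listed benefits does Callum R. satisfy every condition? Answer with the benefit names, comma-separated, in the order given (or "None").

Service from Aug 27, 2024 to 2026-03-10: 560 days.
Health Savings Account — service 560 days ≥ 18 months (≈540 days) ✓; site Pune ✗ (not Tulsa or Denver) → not eligible.
Supplemental Life Insurance — status full-time ✗ (requires part-time) → not eligible.
Internet Stipend — status full-time ✓; service 560 days ≥ 30 days ✓; grade L2 < L5 ✗ → not eligible.
Pet Insurance — service 560 days ≥ 18 months (≈540 days) ✓; 45 hrs/wk ≥ 15 ✓; age 59 ≥ 21 ✓; site Pune ✗ (not Cork or Boise) → not eligible.
Spot Bonus Program — status full-time ✓; service 560 days ≥ 45 days ✓; site Pune ✗ (not Richmond, Cork, or Reno) → not eligible.
Sabbatical Program — status full-time ✓; service 560 days ≥ 2 months (≈60 days) ✓; grade L2 < L6 ✗ → not eligible.
Annual Bonus Plan — status full-time ✓; service 560 days ≥ 1 month (≈30 days) ✓; dept QA ✓; 45 hrs/wk ≥ 35 ✓ → eligible.
Adoption Assistance — status full-time ✗ (requires part-time, seasonal, or temporary) → not eligible.
Stock Option Plan — status full-time ✓; service 560 days ≥ 30 days ✓; 45 hrs/wk ≥ 24 ✓; age 59 ≥ 21 ✓; site Pune ✗ (not Leeds) → not eligible.

Annual Bonus Plan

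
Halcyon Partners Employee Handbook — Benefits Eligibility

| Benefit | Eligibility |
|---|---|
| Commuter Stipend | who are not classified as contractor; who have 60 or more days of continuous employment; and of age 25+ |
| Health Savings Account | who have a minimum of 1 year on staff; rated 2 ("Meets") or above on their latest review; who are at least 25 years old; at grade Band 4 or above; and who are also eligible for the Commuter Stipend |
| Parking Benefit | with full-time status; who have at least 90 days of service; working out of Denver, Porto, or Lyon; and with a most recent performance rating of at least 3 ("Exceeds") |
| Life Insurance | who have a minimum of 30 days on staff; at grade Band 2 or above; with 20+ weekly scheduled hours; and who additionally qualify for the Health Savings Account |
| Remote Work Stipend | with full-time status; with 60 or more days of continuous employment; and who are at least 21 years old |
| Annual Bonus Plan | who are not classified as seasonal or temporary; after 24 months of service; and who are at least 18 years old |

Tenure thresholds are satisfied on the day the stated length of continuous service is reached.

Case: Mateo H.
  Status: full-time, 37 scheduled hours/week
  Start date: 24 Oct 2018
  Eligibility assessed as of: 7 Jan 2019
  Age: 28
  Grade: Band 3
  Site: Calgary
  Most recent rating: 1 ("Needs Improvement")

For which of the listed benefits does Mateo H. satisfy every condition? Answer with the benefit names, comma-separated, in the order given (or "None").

Commuter Stipend, Remote Work Stipend

Service from 24 Oct 2018 to 7 Jan 2019: 75 days.
Commuter Stipend — status full-time ✓ (not excluded); service 75 days ≥ 60 days ✓; age 28 ≥ 25 ✓ → eligible.
Health Savings Account — service 75 days < 1 year (≈365 days) ✗ → not eligible.
Parking Benefit — status full-time ✓; service 75 days < 90 days ✗ → not eligible.
Life Insurance — service 75 days ≥ 30 days ✓; grade Band 3 ≥ Band 2 ✓; 37 hrs/wk ≥ 20 ✓; not eligible for Health Savings Account ✗ → not eligible.
Remote Work Stipend — status full-time ✓; service 75 days ≥ 60 days ✓; age 28 ≥ 21 ✓ → eligible.
Annual Bonus Plan — status full-time ✓ (not excluded); service 75 days < 24 months (≈720 days) ✗ → not eligible.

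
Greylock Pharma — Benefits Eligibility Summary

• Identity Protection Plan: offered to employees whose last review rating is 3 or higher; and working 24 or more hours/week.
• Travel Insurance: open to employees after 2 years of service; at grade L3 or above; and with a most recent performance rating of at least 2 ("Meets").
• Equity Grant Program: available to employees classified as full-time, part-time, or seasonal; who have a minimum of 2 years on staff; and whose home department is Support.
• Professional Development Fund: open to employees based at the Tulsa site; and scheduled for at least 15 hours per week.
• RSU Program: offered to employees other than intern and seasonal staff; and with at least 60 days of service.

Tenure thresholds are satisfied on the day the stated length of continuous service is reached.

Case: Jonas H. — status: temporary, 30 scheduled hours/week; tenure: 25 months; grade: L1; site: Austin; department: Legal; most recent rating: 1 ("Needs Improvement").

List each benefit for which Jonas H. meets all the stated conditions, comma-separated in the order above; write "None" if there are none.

Identity Protection Plan — rating 1 < 3 ✗ → not eligible.
Travel Insurance — service 25 months ≥ 2 years (≈730 days) ✓; grade L1 < L3 ✗ → not eligible.
Equity Grant Program — status temporary ✗ (requires full-time, part-time, or seasonal) → not eligible.
Professional Development Fund — site Austin ✗ (not Tulsa) → not eligible.
RSU Program — status temporary ✓ (not excluded); service 25 months ≥ 60 days ✓ → eligible.

RSU Program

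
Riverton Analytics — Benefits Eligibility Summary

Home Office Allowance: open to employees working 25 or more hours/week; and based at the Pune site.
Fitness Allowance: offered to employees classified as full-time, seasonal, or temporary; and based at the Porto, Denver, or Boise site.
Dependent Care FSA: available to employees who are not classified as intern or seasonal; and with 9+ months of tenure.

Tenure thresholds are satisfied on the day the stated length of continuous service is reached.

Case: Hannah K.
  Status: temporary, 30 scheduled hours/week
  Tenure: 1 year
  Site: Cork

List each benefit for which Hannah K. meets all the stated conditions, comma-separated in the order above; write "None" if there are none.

Home Office Allowance — 30 hrs/wk ≥ 25 ✓; site Cork ✗ (not Pune) → not eligible.
Fitness Allowance — status temporary ✓; site Cork ✗ (not Porto, Denver, or Boise) → not eligible.
Dependent Care FSA — status temporary ✓ (not excluded); service 1 year ≥ 9 months (≈270 days) ✓ → eligible.

Dependent Care FSA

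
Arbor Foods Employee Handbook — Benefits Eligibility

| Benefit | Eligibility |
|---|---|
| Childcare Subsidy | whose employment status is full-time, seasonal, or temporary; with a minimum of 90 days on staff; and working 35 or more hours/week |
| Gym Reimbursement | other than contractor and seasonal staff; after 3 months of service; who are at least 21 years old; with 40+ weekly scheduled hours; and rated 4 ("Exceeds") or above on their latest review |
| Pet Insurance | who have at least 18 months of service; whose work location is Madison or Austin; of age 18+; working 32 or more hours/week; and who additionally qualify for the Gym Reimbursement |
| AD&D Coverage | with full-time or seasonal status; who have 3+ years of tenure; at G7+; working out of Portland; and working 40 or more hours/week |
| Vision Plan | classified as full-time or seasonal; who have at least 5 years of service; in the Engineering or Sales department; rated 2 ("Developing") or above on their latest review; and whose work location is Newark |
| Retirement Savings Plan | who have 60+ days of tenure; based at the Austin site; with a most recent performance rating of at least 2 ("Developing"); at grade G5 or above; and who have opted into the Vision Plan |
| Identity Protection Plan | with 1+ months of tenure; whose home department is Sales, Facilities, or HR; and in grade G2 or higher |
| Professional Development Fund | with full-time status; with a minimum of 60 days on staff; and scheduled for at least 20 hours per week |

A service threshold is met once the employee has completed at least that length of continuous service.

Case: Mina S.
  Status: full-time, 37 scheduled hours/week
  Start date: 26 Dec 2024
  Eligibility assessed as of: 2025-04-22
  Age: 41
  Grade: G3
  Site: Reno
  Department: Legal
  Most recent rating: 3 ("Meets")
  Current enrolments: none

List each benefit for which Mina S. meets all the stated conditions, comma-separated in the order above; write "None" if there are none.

Service from 26 Dec 2024 to 2025-04-22: 117 days.
Childcare Subsidy — status full-time ✓; service 117 days ≥ 90 days ✓; 37 hrs/wk ≥ 35 ✓ → eligible.
Gym Reimbursement — status full-time ✓ (not excluded); service 117 days ≥ 3 months (≈90 days) ✓; age 41 ≥ 21 ✓; 37 hrs/wk < 40 ✗ → not eligible.
Pet Insurance — service 117 days < 18 months (≈540 days) ✗ → not eligible.
AD&D Coverage — status full-time ✓; service 117 days < 3 years (≈1095 days) ✗ → not eligible.
Vision Plan — status full-time ✓; service 117 days < 5 years (≈1825 days) ✗ → not eligible.
Retirement Savings Plan — service 117 days ≥ 60 days ✓; site Reno ✗ (not Austin) → not eligible.
Identity Protection Plan — service 117 days ≥ 1 month (≈30 days) ✓; dept Legal ✗ → not eligible.
Professional Development Fund — status full-time ✓; service 117 days ≥ 60 days ✓; 37 hrs/wk ≥ 20 ✓ → eligible.

Childcare Subsidy, Professional Development Fund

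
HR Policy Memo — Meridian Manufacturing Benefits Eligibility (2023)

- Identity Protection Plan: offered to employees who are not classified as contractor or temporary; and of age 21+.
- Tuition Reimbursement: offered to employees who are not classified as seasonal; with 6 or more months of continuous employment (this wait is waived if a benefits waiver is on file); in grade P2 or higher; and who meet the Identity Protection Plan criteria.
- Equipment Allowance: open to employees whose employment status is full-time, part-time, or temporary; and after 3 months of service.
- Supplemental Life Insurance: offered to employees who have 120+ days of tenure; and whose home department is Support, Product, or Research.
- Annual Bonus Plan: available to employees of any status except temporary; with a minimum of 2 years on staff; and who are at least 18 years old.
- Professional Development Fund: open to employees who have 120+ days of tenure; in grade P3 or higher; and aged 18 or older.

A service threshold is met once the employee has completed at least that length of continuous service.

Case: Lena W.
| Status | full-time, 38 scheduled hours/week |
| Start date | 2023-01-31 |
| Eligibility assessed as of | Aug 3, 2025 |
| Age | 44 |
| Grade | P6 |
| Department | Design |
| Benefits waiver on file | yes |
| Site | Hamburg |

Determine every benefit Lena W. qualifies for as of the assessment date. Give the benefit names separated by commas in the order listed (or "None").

Service from 2023-01-31 to Aug 3, 2025: 915 days.
Identity Protection Plan — status full-time ✓ (not excluded); age 44 ≥ 21 ✓ → eligible.
Tuition Reimbursement — status full-time ✓ (not excluded); benefits waiver on file ✓; grade P6 ≥ P2 ✓; eligible for Identity Protection Plan ✓ → eligible.
Equipment Allowance — status full-time ✓; service 915 days ≥ 3 months (≈90 days) ✓ → eligible.
Supplemental Life Insurance — service 915 days ≥ 120 days ✓; dept Design ✗ → not eligible.
Annual Bonus Plan — status full-time ✓ (not excluded); service 915 days ≥ 2 years (≈730 days) ✓; age 44 ≥ 18 ✓ → eligible.
Professional Development Fund — service 915 days ≥ 120 days ✓; grade P6 ≥ P3 ✓; age 44 ≥ 18 ✓ → eligible.

Identity Protection Plan, Tuition Reimbursement, Equipment Allowance, Annual Bonus Plan, Professional Development Fund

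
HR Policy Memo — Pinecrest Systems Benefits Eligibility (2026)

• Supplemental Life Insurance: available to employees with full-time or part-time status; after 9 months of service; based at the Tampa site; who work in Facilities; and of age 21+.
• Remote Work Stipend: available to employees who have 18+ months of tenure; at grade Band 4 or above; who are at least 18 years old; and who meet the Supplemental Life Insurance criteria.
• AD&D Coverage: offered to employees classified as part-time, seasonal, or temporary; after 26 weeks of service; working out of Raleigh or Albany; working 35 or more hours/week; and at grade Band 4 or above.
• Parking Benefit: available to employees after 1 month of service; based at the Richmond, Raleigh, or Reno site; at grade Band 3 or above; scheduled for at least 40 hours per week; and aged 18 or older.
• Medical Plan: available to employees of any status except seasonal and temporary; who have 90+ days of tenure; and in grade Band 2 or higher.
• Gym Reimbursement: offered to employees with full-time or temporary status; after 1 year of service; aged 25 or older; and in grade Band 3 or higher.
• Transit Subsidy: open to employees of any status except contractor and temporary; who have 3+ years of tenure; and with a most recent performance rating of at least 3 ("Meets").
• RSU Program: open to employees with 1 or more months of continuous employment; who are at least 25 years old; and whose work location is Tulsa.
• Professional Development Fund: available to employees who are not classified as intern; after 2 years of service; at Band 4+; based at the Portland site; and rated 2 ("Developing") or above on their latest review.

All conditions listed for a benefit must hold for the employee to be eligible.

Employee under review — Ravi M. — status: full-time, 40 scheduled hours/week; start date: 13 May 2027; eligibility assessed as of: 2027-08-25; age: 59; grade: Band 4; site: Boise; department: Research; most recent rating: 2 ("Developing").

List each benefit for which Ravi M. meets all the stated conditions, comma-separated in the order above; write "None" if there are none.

Service from 13 May 2027 to 2027-08-25: 104 days.
Supplemental Life Insurance — status full-time ✓; service 104 days < 9 months (≈270 days) ✗ → not eligible.
Remote Work Stipend — service 104 days < 18 months (≈540 days) ✗ → not eligible.
AD&D Coverage — status full-time ✗ (requires part-time, seasonal, or temporary) → not eligible.
Parking Benefit — service 104 days ≥ 1 month (≈30 days) ✓; site Boise ✗ (not Richmond, Raleigh, or Reno) → not eligible.
Medical Plan — status full-time ✓ (not excluded); service 104 days ≥ 90 days ✓; grade Band 4 ≥ Band 2 ✓ → eligible.
Gym Reimbursement — status full-time ✓; service 104 days < 1 year (≈365 days) ✗ → not eligible.
Transit Subsidy — status full-time ✓ (not excluded); service 104 days < 3 years (≈1095 days) ✗ → not eligible.
RSU Program — service 104 days ≥ 1 month (≈30 days) ✓; age 59 ≥ 25 ✓; site Boise ✗ (not Tulsa) → not eligible.
Professional Development Fund — status full-time ✓ (not excluded); service 104 days < 2 years (≈730 days) ✗ → not eligible.

Medical Plan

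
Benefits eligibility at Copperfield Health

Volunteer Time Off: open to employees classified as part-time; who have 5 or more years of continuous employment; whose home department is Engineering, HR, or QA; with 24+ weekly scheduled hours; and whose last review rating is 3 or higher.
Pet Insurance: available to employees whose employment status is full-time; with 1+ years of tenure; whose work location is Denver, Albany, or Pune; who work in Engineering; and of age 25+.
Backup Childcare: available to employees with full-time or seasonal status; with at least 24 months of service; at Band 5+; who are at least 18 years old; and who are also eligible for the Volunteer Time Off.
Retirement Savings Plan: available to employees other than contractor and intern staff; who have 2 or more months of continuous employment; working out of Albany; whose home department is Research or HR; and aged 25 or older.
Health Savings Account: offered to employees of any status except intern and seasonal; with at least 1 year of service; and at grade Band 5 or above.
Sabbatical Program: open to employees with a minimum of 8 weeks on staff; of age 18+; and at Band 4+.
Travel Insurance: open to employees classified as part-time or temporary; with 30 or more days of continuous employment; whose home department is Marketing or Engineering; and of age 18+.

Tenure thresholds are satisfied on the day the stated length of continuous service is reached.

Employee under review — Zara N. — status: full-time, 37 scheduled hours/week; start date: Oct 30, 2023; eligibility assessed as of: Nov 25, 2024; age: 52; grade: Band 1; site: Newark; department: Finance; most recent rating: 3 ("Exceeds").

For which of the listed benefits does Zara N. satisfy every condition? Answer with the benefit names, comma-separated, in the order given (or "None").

None

Service from Oct 30, 2023 to Nov 25, 2024: 392 days.
Volunteer Time Off — status full-time ✗ (requires part-time) → not eligible.
Pet Insurance — status full-time ✓; service 392 days ≥ 1 year (≈365 days) ✓; site Newark ✗ (not Denver, Albany, or Pune) → not eligible.
Backup Childcare — status full-time ✓; service 392 days < 24 months (≈720 days) ✗ → not eligible.
Retirement Savings Plan — status full-time ✓ (not excluded); service 392 days ≥ 2 months (≈60 days) ✓; site Newark ✗ (not Albany) → not eligible.
Health Savings Account — status full-time ✓ (not excluded); service 392 days ≥ 1 year (≈365 days) ✓; grade Band 1 < Band 5 ✗ → not eligible.
Sabbatical Program — service 392 days ≥ 8 weeks (≈56 days) ✓; age 52 ≥ 18 ✓; grade Band 1 < Band 4 ✗ → not eligible.
Travel Insurance — status full-time ✗ (requires part-time or temporary) → not eligible.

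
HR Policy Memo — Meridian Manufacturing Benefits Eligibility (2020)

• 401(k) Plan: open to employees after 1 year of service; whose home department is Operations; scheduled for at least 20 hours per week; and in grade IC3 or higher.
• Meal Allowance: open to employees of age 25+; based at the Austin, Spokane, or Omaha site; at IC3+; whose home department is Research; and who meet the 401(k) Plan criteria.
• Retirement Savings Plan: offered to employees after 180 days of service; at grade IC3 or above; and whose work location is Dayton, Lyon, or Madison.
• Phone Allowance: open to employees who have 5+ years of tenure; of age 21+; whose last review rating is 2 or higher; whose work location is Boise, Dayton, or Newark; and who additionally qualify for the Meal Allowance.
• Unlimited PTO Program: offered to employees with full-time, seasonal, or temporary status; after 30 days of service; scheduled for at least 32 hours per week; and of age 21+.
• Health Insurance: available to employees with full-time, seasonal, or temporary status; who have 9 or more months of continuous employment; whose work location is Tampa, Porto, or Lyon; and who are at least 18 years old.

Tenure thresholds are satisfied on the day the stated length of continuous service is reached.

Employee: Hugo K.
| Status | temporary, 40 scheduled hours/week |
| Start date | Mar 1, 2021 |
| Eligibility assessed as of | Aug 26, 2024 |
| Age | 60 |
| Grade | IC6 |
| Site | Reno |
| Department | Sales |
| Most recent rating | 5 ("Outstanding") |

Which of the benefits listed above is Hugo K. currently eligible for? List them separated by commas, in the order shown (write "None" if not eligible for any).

Service from Mar 1, 2021 to Aug 26, 2024: 1274 days.
401(k) Plan — service 1274 days ≥ 1 year (≈365 days) ✓; dept Sales ✗ → not eligible.
Meal Allowance — age 60 ≥ 25 ✓; site Reno ✗ (not Austin, Spokane, or Omaha) → not eligible.
Retirement Savings Plan — service 1274 days ≥ 180 days ✓; grade IC6 ≥ IC3 ✓; site Reno ✗ (not Dayton, Lyon, or Madison) → not eligible.
Phone Allowance — service 1274 days < 5 years (≈1825 days) ✗ → not eligible.
Unlimited PTO Program — status temporary ✓; service 1274 days ≥ 30 days ✓; 40 hrs/wk ≥ 32 ✓; age 60 ≥ 21 ✓ → eligible.
Health Insurance — status temporary ✓; service 1274 days ≥ 9 months (≈270 days) ✓; site Reno ✗ (not Tampa, Porto, or Lyon) → not eligible.

Unlimited PTO Program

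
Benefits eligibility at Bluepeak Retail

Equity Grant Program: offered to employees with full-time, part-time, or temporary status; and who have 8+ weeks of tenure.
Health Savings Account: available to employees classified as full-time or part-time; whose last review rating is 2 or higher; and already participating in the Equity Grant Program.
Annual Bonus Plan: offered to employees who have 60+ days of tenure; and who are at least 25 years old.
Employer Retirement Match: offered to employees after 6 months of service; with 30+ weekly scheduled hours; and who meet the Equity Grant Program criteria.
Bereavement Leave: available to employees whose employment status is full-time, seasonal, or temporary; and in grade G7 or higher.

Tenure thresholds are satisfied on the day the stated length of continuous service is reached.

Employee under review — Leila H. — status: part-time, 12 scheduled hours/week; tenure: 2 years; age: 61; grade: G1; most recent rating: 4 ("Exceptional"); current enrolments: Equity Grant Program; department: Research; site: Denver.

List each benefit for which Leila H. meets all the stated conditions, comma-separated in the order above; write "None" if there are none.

Equity Grant Program, Health Savings Account, Annual Bonus Plan

Equity Grant Program — status part-time ✓; service 2 years ≥ 8 weeks (≈56 days) ✓ → eligible.
Health Savings Account — status part-time ✓; rating 4 ≥ 2 ✓; enrolled in Equity Grant Program ✓ → eligible.
Annual Bonus Plan — service 2 years ≥ 60 days ✓; age 61 ≥ 25 ✓ → eligible.
Employer Retirement Match — service 2 years ≥ 6 months (≈180 days) ✓; 12 hrs/wk < 30 ✗ → not eligible.
Bereavement Leave — status part-time ✗ (requires full-time, seasonal, or temporary) → not eligible.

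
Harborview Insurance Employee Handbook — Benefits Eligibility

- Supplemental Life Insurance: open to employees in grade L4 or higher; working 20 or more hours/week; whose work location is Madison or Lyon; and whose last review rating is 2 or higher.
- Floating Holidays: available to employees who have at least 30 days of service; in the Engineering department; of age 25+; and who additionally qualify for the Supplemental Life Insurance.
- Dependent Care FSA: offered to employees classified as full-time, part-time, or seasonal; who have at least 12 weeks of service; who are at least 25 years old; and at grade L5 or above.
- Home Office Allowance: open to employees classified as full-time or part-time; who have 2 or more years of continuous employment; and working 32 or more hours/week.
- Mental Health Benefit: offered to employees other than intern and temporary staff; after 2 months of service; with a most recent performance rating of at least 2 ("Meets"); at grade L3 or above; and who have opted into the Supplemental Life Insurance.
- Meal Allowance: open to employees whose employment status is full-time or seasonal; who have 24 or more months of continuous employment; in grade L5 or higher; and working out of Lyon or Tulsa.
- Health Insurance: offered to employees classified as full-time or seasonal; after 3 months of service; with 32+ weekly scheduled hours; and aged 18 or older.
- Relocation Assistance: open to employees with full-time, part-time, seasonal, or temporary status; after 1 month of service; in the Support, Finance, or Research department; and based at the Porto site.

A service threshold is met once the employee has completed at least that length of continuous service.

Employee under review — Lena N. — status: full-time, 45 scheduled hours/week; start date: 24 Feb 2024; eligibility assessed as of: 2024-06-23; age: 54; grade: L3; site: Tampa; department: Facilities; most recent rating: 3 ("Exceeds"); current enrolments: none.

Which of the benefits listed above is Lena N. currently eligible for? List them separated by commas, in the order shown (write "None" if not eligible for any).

Service from 24 Feb 2024 to 2024-06-23: 120 days.
Supplemental Life Insurance — grade L3 < L4 ✗ → not eligible.
Floating Holidays — service 120 days ≥ 30 days ✓; dept Facilities ✗ → not eligible.
Dependent Care FSA — status full-time ✓; service 120 days ≥ 12 weeks (≈84 days) ✓; age 54 ≥ 25 ✓; grade L3 < L5 ✗ → not eligible.
Home Office Allowance — status full-time ✓; service 120 days < 2 years (≈730 days) ✗ → not eligible.
Mental Health Benefit — status full-time ✓ (not excluded); service 120 days ≥ 2 months (≈60 days) ✓; rating 3 ≥ 2 ✓; grade L3 ≥ L3 ✓; not enrolled in Supplemental Life Insurance ✗ → not eligible.
Meal Allowance — status full-time ✓; service 120 days < 24 months (≈720 days) ✗ → not eligible.
Health Insurance — status full-time ✓; service 120 days ≥ 3 months (≈90 days) ✓; 45 hrs/wk ≥ 32 ✓; age 54 ≥ 18 ✓ → eligible.
Relocation Assistance — status full-time ✓; service 120 days ≥ 1 month (≈30 days) ✓; dept Facilities ✗ → not eligible.

Health Insurance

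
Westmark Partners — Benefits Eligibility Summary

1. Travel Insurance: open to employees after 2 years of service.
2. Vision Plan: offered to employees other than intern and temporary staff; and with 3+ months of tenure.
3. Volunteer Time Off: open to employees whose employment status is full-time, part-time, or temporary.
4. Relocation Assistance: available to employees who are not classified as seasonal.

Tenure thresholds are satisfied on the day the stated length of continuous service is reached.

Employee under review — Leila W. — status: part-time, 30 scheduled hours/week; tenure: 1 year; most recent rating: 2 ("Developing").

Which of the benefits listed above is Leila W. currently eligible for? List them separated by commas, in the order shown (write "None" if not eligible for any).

Vision Plan, Volunteer Time Off, Relocation Assistance

Travel Insurance — service 1 year < 2 years ✗ → not eligible.
Vision Plan — status part-time ✓ (not excluded); service 1 year ≥ 3 months (≈90 days) ✓ → eligible.
Volunteer Time Off — status part-time ✓ → eligible.
Relocation Assistance — status part-time ✓ (not excluded) → eligible.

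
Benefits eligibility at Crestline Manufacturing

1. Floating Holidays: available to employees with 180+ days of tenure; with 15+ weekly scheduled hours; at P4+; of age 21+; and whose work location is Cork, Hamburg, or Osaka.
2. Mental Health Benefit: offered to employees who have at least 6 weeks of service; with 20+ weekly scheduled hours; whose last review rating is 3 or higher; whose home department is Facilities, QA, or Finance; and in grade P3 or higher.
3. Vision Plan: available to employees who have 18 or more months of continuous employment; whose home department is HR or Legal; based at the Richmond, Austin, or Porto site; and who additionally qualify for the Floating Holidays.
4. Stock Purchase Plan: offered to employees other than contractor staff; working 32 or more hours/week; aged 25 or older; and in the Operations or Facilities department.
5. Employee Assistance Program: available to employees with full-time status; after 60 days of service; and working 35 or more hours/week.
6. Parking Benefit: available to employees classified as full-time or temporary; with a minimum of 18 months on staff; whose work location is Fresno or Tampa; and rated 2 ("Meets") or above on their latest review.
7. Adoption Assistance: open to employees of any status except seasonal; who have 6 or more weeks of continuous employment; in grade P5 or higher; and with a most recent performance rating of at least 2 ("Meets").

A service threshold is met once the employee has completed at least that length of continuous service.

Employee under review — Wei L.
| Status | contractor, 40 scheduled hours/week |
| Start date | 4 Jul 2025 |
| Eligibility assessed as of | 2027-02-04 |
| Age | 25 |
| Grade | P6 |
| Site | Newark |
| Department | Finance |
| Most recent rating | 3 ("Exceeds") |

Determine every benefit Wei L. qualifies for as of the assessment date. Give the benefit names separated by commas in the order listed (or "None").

Mental Health Benefit, Adoption Assistance

Service from 4 Jul 2025 to 2027-02-04: 580 days.
Floating Holidays — service 580 days ≥ 180 days ✓; 40 hrs/wk ≥ 15 ✓; grade P6 ≥ P4 ✓; age 25 ≥ 21 ✓; site Newark ✗ (not Cork, Hamburg, or Osaka) → not eligible.
Mental Health Benefit — service 580 days ≥ 6 weeks (≈42 days) ✓; 40 hrs/wk ≥ 20 ✓; rating 3 ≥ 3 ✓; dept Finance ✓; grade P6 ≥ P3 ✓ → eligible.
Vision Plan — service 580 days ≥ 18 months (≈540 days) ✓; dept Finance ✗ → not eligible.
Stock Purchase Plan — status contractor ✗ (excluded) → not eligible.
Employee Assistance Program — status contractor ✗ (requires full-time) → not eligible.
Parking Benefit — status contractor ✗ (requires full-time or temporary) → not eligible.
Adoption Assistance — status contractor ✓ (not excluded); service 580 days ≥ 6 weeks (≈42 days) ✓; grade P6 ≥ P5 ✓; rating 3 ≥ 2 ✓ → eligible.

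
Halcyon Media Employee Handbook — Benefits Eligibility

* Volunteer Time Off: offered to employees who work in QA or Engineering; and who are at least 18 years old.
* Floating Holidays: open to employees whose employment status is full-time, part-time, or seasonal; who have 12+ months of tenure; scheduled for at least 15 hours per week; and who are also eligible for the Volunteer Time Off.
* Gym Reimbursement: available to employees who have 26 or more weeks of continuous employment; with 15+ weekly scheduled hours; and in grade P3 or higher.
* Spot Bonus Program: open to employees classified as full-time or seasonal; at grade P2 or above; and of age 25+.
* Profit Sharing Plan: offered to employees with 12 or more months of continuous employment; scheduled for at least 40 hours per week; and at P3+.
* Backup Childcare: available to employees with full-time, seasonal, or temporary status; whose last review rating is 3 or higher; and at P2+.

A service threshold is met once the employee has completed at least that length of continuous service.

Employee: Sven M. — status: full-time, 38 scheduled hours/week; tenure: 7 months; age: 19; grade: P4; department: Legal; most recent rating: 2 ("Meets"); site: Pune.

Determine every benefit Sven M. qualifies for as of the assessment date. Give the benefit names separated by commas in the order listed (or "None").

Gym Reimbursement

Volunteer Time Off — dept Legal ✗ → not eligible.
Floating Holidays — status full-time ✓; service 7 months < 12 months ✗ → not eligible.
Gym Reimbursement — service 7 months ≥ 26 weeks (≈182 days) ✓; 38 hrs/wk ≥ 15 ✓; grade P4 ≥ P3 ✓ → eligible.
Spot Bonus Program — status full-time ✓; grade P4 ≥ P2 ✓; age 19 < 25 ✗ → not eligible.
Profit Sharing Plan — service 7 months < 12 months ✗ → not eligible.
Backup Childcare — status full-time ✓; rating 2 < 3 ✗ → not eligible.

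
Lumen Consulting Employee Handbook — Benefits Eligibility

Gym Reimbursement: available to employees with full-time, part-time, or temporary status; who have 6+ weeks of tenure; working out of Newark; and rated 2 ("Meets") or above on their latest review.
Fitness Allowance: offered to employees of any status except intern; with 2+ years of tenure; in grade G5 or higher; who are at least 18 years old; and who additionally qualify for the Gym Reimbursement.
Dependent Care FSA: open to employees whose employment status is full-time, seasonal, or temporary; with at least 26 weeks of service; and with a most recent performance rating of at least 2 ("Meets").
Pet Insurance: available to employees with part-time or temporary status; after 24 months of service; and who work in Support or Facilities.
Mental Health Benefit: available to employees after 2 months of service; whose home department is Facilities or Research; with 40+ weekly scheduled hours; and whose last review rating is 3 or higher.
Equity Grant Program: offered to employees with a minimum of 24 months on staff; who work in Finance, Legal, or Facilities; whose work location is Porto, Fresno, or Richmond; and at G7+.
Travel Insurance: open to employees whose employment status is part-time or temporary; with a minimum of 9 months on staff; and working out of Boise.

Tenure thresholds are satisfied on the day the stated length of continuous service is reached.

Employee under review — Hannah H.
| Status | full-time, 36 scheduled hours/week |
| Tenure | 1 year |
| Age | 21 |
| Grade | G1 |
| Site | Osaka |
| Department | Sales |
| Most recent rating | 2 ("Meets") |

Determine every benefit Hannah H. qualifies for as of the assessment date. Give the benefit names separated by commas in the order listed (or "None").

Dependent Care FSA

Gym Reimbursement — status full-time ✓; service 1 year ≥ 6 weeks (≈42 days) ✓; site Osaka ✗ (not Newark) → not eligible.
Fitness Allowance — status full-time ✓ (not excluded); service 1 year < 2 years ✗ → not eligible.
Dependent Care FSA — status full-time ✓; service 1 year ≥ 26 weeks (≈182 days) ✓; rating 2 ≥ 2 ✓ → eligible.
Pet Insurance — status full-time ✗ (requires part-time or temporary) → not eligible.
Mental Health Benefit — service 1 year ≥ 2 months (≈60 days) ✓; dept Sales ✗ → not eligible.
Equity Grant Program — service 1 year < 24 months (≈720 days) ✗ → not eligible.
Travel Insurance — status full-time ✗ (requires part-time or temporary) → not eligible.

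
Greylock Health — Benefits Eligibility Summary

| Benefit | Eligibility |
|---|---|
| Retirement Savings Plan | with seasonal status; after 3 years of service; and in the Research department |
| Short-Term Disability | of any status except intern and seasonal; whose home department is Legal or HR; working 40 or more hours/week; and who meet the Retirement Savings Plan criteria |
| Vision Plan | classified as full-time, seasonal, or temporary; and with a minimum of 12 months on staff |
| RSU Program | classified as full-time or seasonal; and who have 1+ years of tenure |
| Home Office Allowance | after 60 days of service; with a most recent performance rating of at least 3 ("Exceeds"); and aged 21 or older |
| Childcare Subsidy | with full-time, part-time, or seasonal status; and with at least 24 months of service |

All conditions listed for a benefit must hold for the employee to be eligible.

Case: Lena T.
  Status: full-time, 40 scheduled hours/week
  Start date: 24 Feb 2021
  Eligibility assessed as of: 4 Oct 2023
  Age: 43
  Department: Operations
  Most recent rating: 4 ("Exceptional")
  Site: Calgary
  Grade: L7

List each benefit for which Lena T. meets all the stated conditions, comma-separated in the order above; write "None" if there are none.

Service from 24 Feb 2021 to 4 Oct 2023: 952 days.
Retirement Savings Plan — status full-time ✗ (requires seasonal) → not eligible.
Short-Term Disability — status full-time ✓ (not excluded); dept Operations ✗ → not eligible.
Vision Plan — status full-time ✓; service 952 days ≥ 12 months (≈360 days) ✓ → eligible.
RSU Program — status full-time ✓; service 952 days ≥ 1 year (≈365 days) ✓ → eligible.
Home Office Allowance — service 952 days ≥ 60 days ✓; rating 4 ≥ 3 ✓; age 43 ≥ 21 ✓ → eligible.
Childcare Subsidy — status full-time ✓; service 952 days ≥ 24 months (≈720 days) ✓ → eligible.

Vision Plan, RSU Program, Home Office Allowance, Childcare Subsidy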